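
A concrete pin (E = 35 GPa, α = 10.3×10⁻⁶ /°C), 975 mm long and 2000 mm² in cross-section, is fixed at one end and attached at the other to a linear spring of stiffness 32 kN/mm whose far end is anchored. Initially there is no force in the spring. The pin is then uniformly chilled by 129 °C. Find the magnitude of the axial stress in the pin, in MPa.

The unrestrained thermal change is αΔT L = 10.3×10⁻⁶ × 129 × 975 = 1.295 mm.
With a force P in the spring, the elastic change of the pin is PL/(AE) and that of the spring is P/k; compatibility requires their sum to equal δ_free.
So P = δ_free / [L/(AE) + 1/k] = 1.295 / [ 975/(2000×35×10³) + 1/(32×10³) ].
P = 1.295 / 4.518×10⁻⁵ = 28670 N.
σ = P/A = 28670/2000 = 14.34 MPa.

σ ≈ 14.3 MPa (tensile)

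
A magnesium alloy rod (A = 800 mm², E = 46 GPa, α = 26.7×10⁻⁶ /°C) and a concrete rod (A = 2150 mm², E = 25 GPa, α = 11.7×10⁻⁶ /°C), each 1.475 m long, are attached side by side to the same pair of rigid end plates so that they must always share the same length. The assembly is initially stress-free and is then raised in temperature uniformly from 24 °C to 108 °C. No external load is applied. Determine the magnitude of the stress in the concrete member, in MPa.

Both members must finish at the same length. With the larger α, the magnesium alloy tends to over-expand; the plates restrain it, putting the magnesium alloy in compression and the concrete in tension. With no external load the two internal forces are equal and opposite, magnitude P.
Compatibility of the two members (thermal + elastic change equal): (α₁ − α₂)ΔT = P·[1/(A₁E₁) + 1/(A₂E₂)].
|α₁ − α₂|·ΔT = 15×10⁻⁶ × 84 = 0.00126.
1/(A₁E₁) + 1/(A₂E₂) = 1/(800×46×10³) + 1/(2150×25×10³) = 4.578×10⁻⁸ N⁻¹.
P = 0.00126 / 4.578×10⁻⁸ = 27520 N = 27.52 kN.
σ_{concrete} = P/A₂ = 27520/2150 = 12.8 MPa, tensile.

σ ≈ 12.8 MPa (tensile)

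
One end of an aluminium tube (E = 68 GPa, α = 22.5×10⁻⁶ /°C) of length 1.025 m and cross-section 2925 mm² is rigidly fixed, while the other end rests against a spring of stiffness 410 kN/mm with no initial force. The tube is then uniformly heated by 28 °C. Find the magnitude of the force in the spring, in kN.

P ≈ 85.1 kN

The unrestrained thermal change is αΔT L = 22.5×10⁻⁶ × 28 × 1025 = 0.6457 mm.
With a force P in the spring, the elastic change of the tube is PL/(AE) and that of the spring is P/k; compatibility requires their sum to equal δ_free.
So P = δ_free / [L/(AE) + 1/k] = 0.6457 / [ 1025/(2925×68×10³) + 1/(410×10³) ].
P = 0.6457 / 7.592×10⁻⁶ = 85050 N.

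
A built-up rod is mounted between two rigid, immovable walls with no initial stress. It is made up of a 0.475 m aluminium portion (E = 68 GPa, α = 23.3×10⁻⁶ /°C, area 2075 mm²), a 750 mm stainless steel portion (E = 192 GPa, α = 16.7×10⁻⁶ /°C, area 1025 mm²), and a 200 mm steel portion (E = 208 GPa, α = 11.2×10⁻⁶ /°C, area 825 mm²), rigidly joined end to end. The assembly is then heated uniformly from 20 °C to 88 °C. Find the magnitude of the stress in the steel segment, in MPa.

If the supports were absent, the total length change would be Σ αᵢΔT Lᵢ = 23.3×10⁻⁶×68×475 + 16.7×10⁻⁶×68×750 + 11.2×10⁻⁶×68×200 = 1.757 mm.
The walls prevent any net length change, so an axial force P (same in every segment) develops. Compatibility: P · Σ Lᵢ/(AᵢEᵢ) = δ_free.
The series flexibility is Σ Lᵢ/(AᵢEᵢ) = 475/(2075×68×10³) + 750/(1025×192×10³) + 200/(825×208×10³) = 8.343×10⁻⁶ mm/N.
So P = 1.757 / 8.343×10⁻⁶ = 210.6 kN, compressive.
σ_{steel} = P / A = 210600 / 825 = 255.2 MPa.

σ ≈ 255 MPa (compressive)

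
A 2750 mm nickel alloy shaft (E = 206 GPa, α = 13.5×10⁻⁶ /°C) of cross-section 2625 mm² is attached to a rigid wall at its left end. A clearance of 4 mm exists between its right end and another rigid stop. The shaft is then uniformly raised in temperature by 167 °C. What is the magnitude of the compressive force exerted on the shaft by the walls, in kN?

P ≈ 433 kN

Free thermal elongation = αΔT L = 13.5×10⁻⁶ × 167 × 2750 = 6.2 mm.
After closing the 4 mm clearance, 6.2 − 4 = 2.2 mm of expansion remains to be suppressed by the wall.
Compatibility: PL/(AE) = 2.2 mm, so σ = P/A = E × (2.2/2750) = 164.8 MPa.
Force on the wall = σA = 164.8 × 2625 mm² = 432.6 kN.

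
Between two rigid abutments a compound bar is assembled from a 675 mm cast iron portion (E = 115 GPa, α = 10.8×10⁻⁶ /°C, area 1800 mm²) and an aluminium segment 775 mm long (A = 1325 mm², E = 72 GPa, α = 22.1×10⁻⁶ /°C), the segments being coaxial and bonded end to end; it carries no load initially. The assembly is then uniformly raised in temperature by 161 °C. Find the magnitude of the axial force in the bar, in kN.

P ≈ 345 kN (compressive)

With the walls removed the bar would change length by δ_free = Σ αᵢΔT Lᵢ = 10.8×10⁻⁶×161×675 + 22.1×10⁻⁶×161×775 = 3.931 mm.
The rigid supports impose zero overall length change; the single axial force P common to all segments must satisfy P Σ Lᵢ/(AᵢEᵢ) = δ_free.
Σ Lᵢ/(AᵢEᵢ) = 675/(1800×115×10³) + 775/(1325×72×10³) = 1.138×10⁻⁵ mm/N.
Hence P = δ_free / Σ(L/AE) = 3.931/1.138×10⁻⁵ = 345.3 kN (compressive).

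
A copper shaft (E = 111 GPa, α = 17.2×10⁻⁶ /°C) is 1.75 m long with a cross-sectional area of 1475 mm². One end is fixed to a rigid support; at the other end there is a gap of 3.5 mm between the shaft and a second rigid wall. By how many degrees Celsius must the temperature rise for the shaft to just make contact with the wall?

ΔT ≈ 116 °C

The gap closes when αΔT L = 3.5 mm, since the shaft is still unstressed at that instant.
ΔT = 3.5 / (17.2×10⁻⁶ × 1750) = 116.3 °C.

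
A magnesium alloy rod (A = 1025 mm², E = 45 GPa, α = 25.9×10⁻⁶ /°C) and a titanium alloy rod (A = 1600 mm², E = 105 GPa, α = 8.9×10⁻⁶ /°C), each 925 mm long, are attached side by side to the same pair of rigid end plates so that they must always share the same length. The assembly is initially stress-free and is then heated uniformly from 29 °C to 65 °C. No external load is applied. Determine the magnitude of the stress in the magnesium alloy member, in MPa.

σ ≈ 21.6 MPa (compressive)

Both members must finish at the same length. With the larger α, the magnesium alloy tends to over-expand; the plates restrain it, putting the magnesium alloy in compression and the titanium alloy in tension. With no external load the two internal forces are equal and opposite, magnitude P.
Compatibility of the two members (thermal + elastic change equal): (α₁ − α₂)ΔT = P·[1/(A₁E₁) + 1/(A₂E₂)].
|α₁ − α₂|·ΔT = 17×10⁻⁶ × 36 = 0.000612.
1/(A₁E₁) + 1/(A₂E₂) = 1/(1025×45×10³) + 1/(1600×105×10³) = 2.763×10⁻⁸ N⁻¹.
So P = 0.000612 / 2.763×10⁻⁸ = 22.15 kN.
σ_{magnesium alloy} = P/A₁ = 22150/1025 = 21.61 MPa, compressive.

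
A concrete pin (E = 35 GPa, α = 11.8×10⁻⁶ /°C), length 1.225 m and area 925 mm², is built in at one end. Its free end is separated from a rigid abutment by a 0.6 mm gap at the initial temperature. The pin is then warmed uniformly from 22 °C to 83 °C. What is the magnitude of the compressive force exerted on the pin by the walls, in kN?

P ≈ 7.45 kN

If the wall were absent the pin would grow by αΔT L = 11.8×10⁻⁶ × 61 × 1225 = 0.8818 mm.
The gap closes (δ_free > 0.6 mm) and the wall then resists a further 0.8818 − 0.6 = 0.2818 mm of expansion.
That suppressed elongation corresponds to σ = E·Δ/L = 35×10³ × 0.2818/1225 = 8.05 MPa.
P = σA = 8.05 × 925 = 7.446 kN.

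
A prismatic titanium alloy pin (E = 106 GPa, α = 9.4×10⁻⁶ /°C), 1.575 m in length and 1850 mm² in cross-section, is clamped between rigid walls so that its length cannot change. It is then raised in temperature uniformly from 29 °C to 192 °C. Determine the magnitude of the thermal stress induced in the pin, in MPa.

The supports are rigid, so the total axial strain is zero. The restrained thermal strain is ε = αΔT = 9.4×10⁻⁶ × 163 = 1532.2×10⁻⁶.
σ = EαΔT = 106×10³ × 9.4×10⁻⁶ × 163 = 162.4 MPa (compressive; the pin is trying to expand).

σ ≈ 162 MPa (compressive)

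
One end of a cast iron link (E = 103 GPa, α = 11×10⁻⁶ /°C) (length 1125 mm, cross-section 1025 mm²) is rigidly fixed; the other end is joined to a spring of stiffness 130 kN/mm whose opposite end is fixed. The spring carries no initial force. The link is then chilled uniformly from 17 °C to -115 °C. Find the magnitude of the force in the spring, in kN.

P ≈ 89 kN

If the spring were absent the link would shorten by αΔT L = 11×10⁻⁶ × 132 × 1125 = 1.633 mm.
Let P be the tensile force in the spring. The link extends elastically by PL/(AE) and the spring stretches by P/k; together these equal δ_free.
So P = δ_free / [L/(AE) + 1/k] = 1.633 / [ 1125/(1025×103×10³) + 1/(130×10³) ].
P = 1.633 / 1.835×10⁻⁵ = 89030 N.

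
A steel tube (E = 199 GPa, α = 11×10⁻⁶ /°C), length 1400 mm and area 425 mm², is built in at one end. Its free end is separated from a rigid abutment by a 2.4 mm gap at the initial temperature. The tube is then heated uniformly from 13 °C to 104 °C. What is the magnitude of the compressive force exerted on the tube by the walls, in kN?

If the wall were absent the tube would grow by αΔT L = 11×10⁻⁶ × 91 × 1400 = 1.401 mm.
Since δ_free = 1.4 mm is less than the 2.4 mm gap, the tube never touches the wall. No axial force develops.

P ≈ 0 kN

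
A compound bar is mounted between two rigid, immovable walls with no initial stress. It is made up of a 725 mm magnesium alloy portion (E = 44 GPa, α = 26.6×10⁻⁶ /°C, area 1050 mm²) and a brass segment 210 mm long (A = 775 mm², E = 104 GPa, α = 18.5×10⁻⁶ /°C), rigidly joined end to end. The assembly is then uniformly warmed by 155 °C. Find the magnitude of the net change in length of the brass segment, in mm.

|ΔL| ≈ 0.0908 mm

If the supports were absent, the total length change would be Σ αᵢΔT Lᵢ = 26.6×10⁻⁶×155×725 + 18.5×10⁻⁶×155×210 = 3.591 mm.
The walls prevent any net length change, so an axial force P (same in every segment) develops. Compatibility: P · Σ Lᵢ/(AᵢEᵢ) = δ_free.
Σ Lᵢ/(AᵢEᵢ) = 725/(1050×44×10³) + 210/(775×104×10³) = 1.83×10⁻⁵ mm/N.
Hence P = δ_free / Σ(L/AE) = 3.591/1.83×10⁻⁵ = 196.3 kN (compressive).
For the brass segment, free thermal change = 18.5×10⁻⁶×155×210 = 0.6022 mm and elastic change from P = 196300×210/(775×104×10³) = 0.5114 mm; these oppose, so the net change is 0.0908 mm (segment lengthens).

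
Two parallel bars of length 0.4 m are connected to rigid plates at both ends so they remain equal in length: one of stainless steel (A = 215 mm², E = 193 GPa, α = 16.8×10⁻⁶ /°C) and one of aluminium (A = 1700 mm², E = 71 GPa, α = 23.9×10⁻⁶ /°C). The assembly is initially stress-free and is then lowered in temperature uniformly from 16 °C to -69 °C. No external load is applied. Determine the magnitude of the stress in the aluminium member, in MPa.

Equilibrium of a rigid end plate with no external load gives equal and opposite internal forces ±P in the two members. Since α_{aluminium} > α_{stainless steel}, cooling drives the aluminium into tension and the stainless steel into compression.
Equating the net (thermal + elastic) strains gives |α₁ − α₂|·ΔT = P·[1/(A₁E₁) + 1/(A₂E₂)].
|α₁ − α₂|·ΔT = 7.1×10⁻⁶ × 85 = 0.0006035.
1/(A₁E₁) + 1/(A₂E₂) = 1/(215×193×10³) + 1/(1700×71×10³) = 3.238×10⁻⁸ N⁻¹.
So P = 0.0006035 / 3.238×10⁻⁸ = 18.64 kN.
σ_{aluminium} = P/A₂ = 18640/1700 = 10.96 MPa, tensile.

σ ≈ 11 MPa (tensile)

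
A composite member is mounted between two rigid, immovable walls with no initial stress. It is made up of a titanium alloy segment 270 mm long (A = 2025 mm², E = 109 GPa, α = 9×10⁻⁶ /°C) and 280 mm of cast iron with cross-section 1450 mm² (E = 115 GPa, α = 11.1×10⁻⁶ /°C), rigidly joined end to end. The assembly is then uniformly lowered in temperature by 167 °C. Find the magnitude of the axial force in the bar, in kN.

Free thermal contraction of the whole bar: Σ αᵢΔT Lᵢ = 9×10⁻⁶×167×270 + 11.1×10⁻⁶×167×280 = 0.9248 mm.
Since the ends are fixed, an axial force P builds up, equal in every segment, with P · Σ Lᵢ/(AᵢEᵢ) = δ_free.
Σ Lᵢ/(AᵢEᵢ) = 270/(2025×109×10³) + 280/(1450×115×10³) = 2.902×10⁻⁶ mm/N.
Hence P = δ_free / Σ(L/AE) = 0.9248/2.902×10⁻⁶ = 318.6 kN (tensile).

P ≈ 319 kN (tensile)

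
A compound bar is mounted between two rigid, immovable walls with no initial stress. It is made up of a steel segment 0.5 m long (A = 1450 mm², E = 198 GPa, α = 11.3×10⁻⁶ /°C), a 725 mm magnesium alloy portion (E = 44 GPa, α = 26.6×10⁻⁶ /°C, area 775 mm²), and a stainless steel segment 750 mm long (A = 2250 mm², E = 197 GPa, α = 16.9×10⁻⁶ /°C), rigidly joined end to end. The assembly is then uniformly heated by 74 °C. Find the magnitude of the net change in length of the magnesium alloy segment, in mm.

|ΔL| ≈ 0.969 mm

If the supports were absent, the total length change would be Σ αᵢΔT Lᵢ = 11.3×10⁻⁶×74×500 + 26.6×10⁻⁶×74×725 + 16.9×10⁻⁶×74×750 = 2.783 mm.
The walls prevent any net length change, so an axial force P (same in every segment) develops. Compatibility: P · Σ Lᵢ/(AᵢEᵢ) = δ_free.
The series flexibility is Σ Lᵢ/(AᵢEᵢ) = 500/(1450×198×10³) + 725/(775×44×10³) + 750/(2250×197×10³) = 2.469×10⁻⁵ mm/N.
So P = 2.783 / 2.469×10⁻⁵ = 112.7 kN, compressive.
For the magnesium alloy segment, free thermal change = 26.6×10⁻⁶×74×725 = 1.427 mm and elastic change from P = 112700×725/(775×44×10³) = 2.396 mm; these oppose, so the net change is 0.969 mm (segment shortens).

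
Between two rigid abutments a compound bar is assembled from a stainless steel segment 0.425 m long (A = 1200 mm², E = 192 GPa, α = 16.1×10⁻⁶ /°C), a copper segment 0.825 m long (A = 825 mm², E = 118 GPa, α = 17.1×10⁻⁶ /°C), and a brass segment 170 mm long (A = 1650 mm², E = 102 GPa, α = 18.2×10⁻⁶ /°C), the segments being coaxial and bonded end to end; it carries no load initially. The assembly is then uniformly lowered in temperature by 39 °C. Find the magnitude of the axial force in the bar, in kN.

With the walls removed the bar would change length by δ_free = Σ αᵢΔT Lᵢ = 16.1×10⁻⁶×39×425 + 17.1×10⁻⁶×39×825 + 18.2×10⁻⁶×39×170 = 0.9377 mm.
Since the ends are fixed, an axial force P builds up, equal in every segment, with P · Σ Lᵢ/(AᵢEᵢ) = δ_free.
The series flexibility is Σ Lᵢ/(AᵢEᵢ) = 425/(1200×192×10³) + 825/(825×118×10³) + 170/(1650×102×10³) = 1.133×10⁻⁵ mm/N.
Hence P = δ_free / Σ(L/AE) = 0.9377/1.133×10⁻⁵ = 82.77 kN (tensile).

P ≈ 82.8 kN (tensile)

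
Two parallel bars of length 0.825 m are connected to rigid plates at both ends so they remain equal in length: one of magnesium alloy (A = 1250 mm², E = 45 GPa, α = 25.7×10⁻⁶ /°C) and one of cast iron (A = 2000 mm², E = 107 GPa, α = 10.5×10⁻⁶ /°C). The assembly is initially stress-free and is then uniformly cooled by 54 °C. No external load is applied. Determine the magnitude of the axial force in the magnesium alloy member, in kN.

P ≈ 36.6 kN (tensile in the magnesium alloy)

Equilibrium of a rigid end plate with no external load gives equal and opposite internal forces ±P in the two members. Since α_{magnesium alloy} > α_{cast iron}, cooling drives the magnesium alloy into tension and the cast iron into compression.
Setting the final lengths equal and cancelling L: (α₁ − α₂)ΔT = P/(A₁E₁) + P/(A₂E₂).
|α₁ − α₂|·ΔT = 15.2×10⁻⁶ × 54 = 0.0008208.
1/(A₁E₁) + 1/(A₂E₂) = 1/(1250×45×10³) + 1/(2000×107×10³) = 2.245×10⁻⁸ N⁻¹.
P = 0.0008208 / 2.245×10⁻⁸ = 36560 N = 36.56 kN.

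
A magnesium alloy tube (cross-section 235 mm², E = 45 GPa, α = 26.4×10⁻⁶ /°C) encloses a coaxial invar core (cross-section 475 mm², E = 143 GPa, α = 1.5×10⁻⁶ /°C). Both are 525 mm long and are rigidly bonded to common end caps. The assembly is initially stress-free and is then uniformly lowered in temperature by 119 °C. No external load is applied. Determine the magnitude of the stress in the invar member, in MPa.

σ ≈ 57.1 MPa (compressive)

Both members must finish at the same length. With the larger α, the magnesium alloy tends to over-contract; the plates restrain it, putting the magnesium alloy in tension and the invar in compression. With no external load the two internal forces are equal and opposite, magnitude P.
Compatibility of the two members (thermal + elastic change equal): (α₁ − α₂)ΔT = P·[1/(A₁E₁) + 1/(A₂E₂)].
|α₁ − α₂|·ΔT = 24.9×10⁻⁶ × 119 = 0.002963.
1/(A₁E₁) + 1/(A₂E₂) = 1/(235×45×10³) + 1/(475×143×10³) = 1.093×10⁻⁷ N⁻¹.
So P = 0.002963 / 1.093×10⁻⁷ = 27.11 kN.
σ_{invar} = P/A₂ = 27110/475 = 57.08 MPa, compressive.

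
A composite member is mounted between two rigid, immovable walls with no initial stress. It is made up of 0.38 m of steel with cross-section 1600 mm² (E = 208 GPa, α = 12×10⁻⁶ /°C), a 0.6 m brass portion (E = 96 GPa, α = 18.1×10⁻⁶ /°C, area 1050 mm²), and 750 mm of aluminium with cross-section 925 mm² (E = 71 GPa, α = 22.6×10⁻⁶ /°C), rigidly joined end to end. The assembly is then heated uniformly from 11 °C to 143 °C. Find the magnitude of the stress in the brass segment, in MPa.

σ ≈ 220 MPa (compressive)

If the supports were absent, the total length change would be Σ αᵢΔT Lᵢ = 12×10⁻⁶×132×380 + 18.1×10⁻⁶×132×600 + 22.6×10⁻⁶×132×750 = 4.273 mm.
Since the ends are fixed, an axial force P builds up, equal in every segment, with P · Σ Lᵢ/(AᵢEᵢ) = δ_free.
The series flexibility is Σ Lᵢ/(AᵢEᵢ) = 380/(1600×208×10³) + 600/(1050×96×10³) + 750/(925×71×10³) = 1.851×10⁻⁵ mm/N.
P = 4.273 / 1.851×10⁻⁵ = 230800 N = 230.8 kN, compressive.
σ_{brass} = P / A = 230800 / 1050 = 219.8 MPa.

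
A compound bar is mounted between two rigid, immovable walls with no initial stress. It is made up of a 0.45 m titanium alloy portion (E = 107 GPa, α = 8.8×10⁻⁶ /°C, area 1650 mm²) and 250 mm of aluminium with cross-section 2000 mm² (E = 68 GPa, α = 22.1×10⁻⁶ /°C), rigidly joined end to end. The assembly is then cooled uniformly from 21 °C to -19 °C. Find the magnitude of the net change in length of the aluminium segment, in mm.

Free thermal contraction of the whole bar: Σ αᵢΔT Lᵢ = 8.8×10⁻⁶×40×450 + 22.1×10⁻⁶×40×250 = 0.3794 mm.
The rigid supports impose zero overall length change; the single axial force P common to all segments must satisfy P Σ Lᵢ/(AᵢEᵢ) = δ_free.
The series flexibility is Σ Lᵢ/(AᵢEᵢ) = 450/(1650×107×10³) + 250/(2000×68×10³) = 4.387×10⁻⁶ mm/N.
P = 0.3794 / 4.387×10⁻⁶ = 86480 N = 86.48 kN, tensile.
For the aluminium segment, free thermal change = 22.1×10⁻⁶×40×250 = 0.221 mm and elastic change from P = 86480×250/(2000×68×10³) = 0.159 mm; these oppose, so the net change is 0.062 mm (segment shortens).

|ΔL| ≈ 0.062 mm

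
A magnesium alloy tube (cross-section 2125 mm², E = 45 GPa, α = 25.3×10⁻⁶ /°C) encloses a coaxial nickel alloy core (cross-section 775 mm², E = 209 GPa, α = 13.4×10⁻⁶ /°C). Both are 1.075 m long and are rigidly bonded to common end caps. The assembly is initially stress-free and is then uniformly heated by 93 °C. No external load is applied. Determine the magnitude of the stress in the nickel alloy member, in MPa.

σ ≈ 85.9 MPa (tensile)

Equilibrium of a rigid end plate with no external load gives equal and opposite internal forces ±P in the two members. Since α_{magnesium alloy} > α_{nickel alloy}, heating drives the magnesium alloy into compression and the nickel alloy into tension.
Equating the net (thermal + elastic) strains gives |α₁ − α₂|·ΔT = P·[1/(A₁E₁) + 1/(A₂E₂)].
|α₁ − α₂|·ΔT = 11.9×10⁻⁶ × 93 = 0.001107.
1/(A₁E₁) + 1/(A₂E₂) = 1/(2125×45×10³) + 1/(775×209×10³) = 1.663×10⁻⁸ N⁻¹.
So P = 0.001107 / 1.663×10⁻⁸ = 66.54 kN.
σ_{nickel alloy} = P/A₂ = 66540/775 = 85.86 MPa, tensile.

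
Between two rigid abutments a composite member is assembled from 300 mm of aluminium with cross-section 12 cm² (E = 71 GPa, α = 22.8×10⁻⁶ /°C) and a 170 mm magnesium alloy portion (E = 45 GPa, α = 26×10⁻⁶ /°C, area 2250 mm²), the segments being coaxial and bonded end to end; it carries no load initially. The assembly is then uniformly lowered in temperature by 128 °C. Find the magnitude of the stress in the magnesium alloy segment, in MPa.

σ ≈ 123 MPa (tensile)

With the walls removed the bar would change length by δ_free = Σ αᵢΔT Lᵢ = 22.8×10⁻⁶×128×300 + 26×10⁻⁶×128×170 = 1.441 mm.
Since the ends are fixed, an axial force P builds up, equal in every segment, with P · Σ Lᵢ/(AᵢEᵢ) = δ_free.
The series flexibility is Σ Lᵢ/(AᵢEᵢ) = 300/(1200×71×10³) + 170/(2250×45×10³) = 5.2×10⁻⁶ mm/N.
So P = 1.441 / 5.2×10⁻⁶ = 277.2 kN, tensile.
σ_{magnesium alloy} = P / A = 277200 / 2250 = 123.2 MPa.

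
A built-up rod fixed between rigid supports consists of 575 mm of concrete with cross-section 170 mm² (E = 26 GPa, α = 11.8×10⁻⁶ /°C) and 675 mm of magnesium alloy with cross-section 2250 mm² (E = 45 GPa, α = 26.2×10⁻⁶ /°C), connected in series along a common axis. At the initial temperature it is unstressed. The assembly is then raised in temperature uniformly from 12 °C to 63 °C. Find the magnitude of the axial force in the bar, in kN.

P ≈ 9.13 kN (compressive)

Free thermal expansion of the whole bar: Σ αᵢΔT Lᵢ = 11.8×10⁻⁶×51×575 + 26.2×10⁻⁶×51×675 = 1.248 mm.
The walls prevent any net length change, so an axial force P (same in every segment) develops. Compatibility: P · Σ Lᵢ/(AᵢEᵢ) = δ_free.
The series flexibility is Σ Lᵢ/(AᵢEᵢ) = 575/(170×26×10³) + 675/(2250×45×10³) = 0.0001368 mm/N.
So P = 1.248 / 0.0001368 = 9.125 kN, compressive.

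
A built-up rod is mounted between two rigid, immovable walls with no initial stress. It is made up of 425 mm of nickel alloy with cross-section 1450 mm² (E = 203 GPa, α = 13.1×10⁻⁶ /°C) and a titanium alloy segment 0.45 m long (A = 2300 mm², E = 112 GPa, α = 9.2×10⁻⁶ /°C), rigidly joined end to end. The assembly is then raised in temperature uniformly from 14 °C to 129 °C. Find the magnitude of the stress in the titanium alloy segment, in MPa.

σ ≈ 152 MPa (compressive)

With the walls removed the bar would change length by δ_free = Σ αᵢΔT Lᵢ = 13.1×10⁻⁶×115×425 + 9.2×10⁻⁶×115×450 = 1.116 mm.
The walls prevent any net length change, so an axial force P (same in every segment) develops. Compatibility: P · Σ Lᵢ/(AᵢEᵢ) = δ_free.
The series flexibility is Σ Lᵢ/(AᵢEᵢ) = 425/(1450×203×10³) + 450/(2300×112×10³) = 3.191×10⁻⁶ mm/N.
Hence P = δ_free / Σ(L/AE) = 1.116/3.191×10⁻⁶ = 349.9 kN (compressive).
σ_{titanium alloy} = P / A = 349900 / 2300 = 152.1 MPa.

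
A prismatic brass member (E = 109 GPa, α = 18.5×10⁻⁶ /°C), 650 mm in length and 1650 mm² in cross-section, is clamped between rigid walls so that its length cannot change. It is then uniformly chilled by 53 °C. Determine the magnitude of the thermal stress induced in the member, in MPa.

σ ≈ 107 MPa (tensile)

The supports are rigid, so the total axial strain is zero. The restrained thermal strain is ε = αΔT = 18.5×10⁻⁶ × 53 = 980.5×10⁻⁶.
σ = EαΔT = 109×10³ × 18.5×10⁻⁶ × 53 = 106.9 MPa (tensile; the member is trying to contract).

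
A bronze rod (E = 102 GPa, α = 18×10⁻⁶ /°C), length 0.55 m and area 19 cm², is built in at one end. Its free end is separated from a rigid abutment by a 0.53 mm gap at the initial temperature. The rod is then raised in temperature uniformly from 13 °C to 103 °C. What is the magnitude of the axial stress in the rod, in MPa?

Unrestrained expansion: δ_free = αΔT L = 18×10⁻⁶ × 90 × 550 = 0.891 mm.
The gap closes (δ_free > 0.53 mm) and the wall then resists a further 0.891 − 0.53 = 0.361 mm of expansion.
Compatibility: PL/(AE) = 0.361 mm, so σ = P/A = E × (0.361/550) = 66.95 MPa.

σ ≈ 66.9 MPa (compressive)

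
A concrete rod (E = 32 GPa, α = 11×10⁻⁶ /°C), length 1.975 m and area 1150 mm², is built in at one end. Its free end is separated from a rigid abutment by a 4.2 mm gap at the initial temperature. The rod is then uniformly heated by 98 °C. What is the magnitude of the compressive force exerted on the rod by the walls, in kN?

P ≈ 0 kN

Free thermal elongation = αΔT L = 11×10⁻⁶ × 98 × 1975 = 2.129 mm.
Since δ_free = 2.13 mm is less than the 4.2 mm gap, the rod never touches the wall. No axial force develops.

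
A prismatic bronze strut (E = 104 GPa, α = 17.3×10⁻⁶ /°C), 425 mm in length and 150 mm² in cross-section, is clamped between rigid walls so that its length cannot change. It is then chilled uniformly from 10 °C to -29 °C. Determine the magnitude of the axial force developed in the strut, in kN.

With zero net strain, σ = E·αΔT = 104 GPa × 17.3×10⁻⁶ × 39 = 70.17 MPa.
P = AEαΔT = 150 × 104×10³ × 17.3×10⁻⁶ × 39 = 10.53 kN (tensile).

P ≈ 10.5 kN (tensile)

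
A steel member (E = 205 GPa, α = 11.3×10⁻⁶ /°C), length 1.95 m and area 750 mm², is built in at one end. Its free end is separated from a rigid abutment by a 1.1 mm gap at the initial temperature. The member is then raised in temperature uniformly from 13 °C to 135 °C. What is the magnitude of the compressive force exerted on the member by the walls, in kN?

Free thermal elongation = αΔT L = 11.3×10⁻⁶ × 122 × 1950 = 2.688 mm.
The gap closes (δ_free > 1.1 mm) and the wall then resists a further 2.688 − 1.1 = 1.588 mm of expansion.
Compatibility: PL/(AE) = 1.588 mm, so σ = P/A = E × (1.588/1950) = 167 MPa.
P = σA = 167 × 750 = 125.2 kN.

P ≈ 125 kN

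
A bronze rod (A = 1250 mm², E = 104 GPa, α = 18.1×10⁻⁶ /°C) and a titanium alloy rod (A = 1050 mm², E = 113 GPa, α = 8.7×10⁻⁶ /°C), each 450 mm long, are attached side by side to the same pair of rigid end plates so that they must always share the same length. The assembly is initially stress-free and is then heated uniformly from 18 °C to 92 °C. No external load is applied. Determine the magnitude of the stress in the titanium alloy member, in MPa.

σ ≈ 41.1 MPa (tensile)

Both members must finish at the same length. With the larger α, the bronze tends to over-expand; the plates restrain it, putting the bronze in compression and the titanium alloy in tension. With no external load the two internal forces are equal and opposite, magnitude P.
Compatibility of the two members (thermal + elastic change equal): (α₁ − α₂)ΔT = P·[1/(A₁E₁) + 1/(A₂E₂)].
|α₁ − α₂|·ΔT = 9.4×10⁻⁶ × 74 = 0.0006956.
1/(A₁E₁) + 1/(A₂E₂) = 1/(1250×104×10³) + 1/(1050×113×10³) = 1.612×10⁻⁸ N⁻¹.
So P = 0.0006956 / 1.612×10⁻⁸ = 43.15 kN.
σ_{titanium alloy} = P/A₂ = 43150/1050 = 41.1 MPa, tensile.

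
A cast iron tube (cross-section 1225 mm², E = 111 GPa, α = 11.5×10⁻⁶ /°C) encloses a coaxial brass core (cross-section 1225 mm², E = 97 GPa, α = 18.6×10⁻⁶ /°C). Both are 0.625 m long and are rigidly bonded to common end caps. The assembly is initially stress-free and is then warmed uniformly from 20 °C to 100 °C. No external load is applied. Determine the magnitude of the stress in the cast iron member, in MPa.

The brass has the larger α, so on heating it would change length more than the cast iron if both were free. The rigid plates force a common final length, so the brass is put into compression and the cast iron into tension, with equal and opposite forces P (no external load).
Compatibility of the two members (thermal + elastic change equal): (α₁ − α₂)ΔT = P·[1/(A₁E₁) + 1/(A₂E₂)].
|α₁ − α₂|·ΔT = 7.1×10⁻⁶ × 80 = 0.000568.
1/(A₁E₁) + 1/(A₂E₂) = 1/(1225×111×10³) + 1/(1225×97×10³) = 1.577×10⁻⁸ N⁻¹.
So P = 0.000568 / 1.577×10⁻⁸ = 36.02 kN.
σ_{cast iron} = P/A₁ = 36020/1225 = 29.4 MPa, tensile.

σ ≈ 29.4 MPa (tensile)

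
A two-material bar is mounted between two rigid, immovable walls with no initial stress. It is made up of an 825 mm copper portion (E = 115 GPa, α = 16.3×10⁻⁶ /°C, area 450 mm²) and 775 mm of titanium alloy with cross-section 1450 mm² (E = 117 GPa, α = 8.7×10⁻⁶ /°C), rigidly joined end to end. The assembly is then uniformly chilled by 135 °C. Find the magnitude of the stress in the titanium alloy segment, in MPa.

Free thermal contraction of the whole bar: Σ αᵢΔT Lᵢ = 16.3×10⁻⁶×135×825 + 8.7×10⁻⁶×135×775 = 2.726 mm.
The walls prevent any net length change, so an axial force P (same in every segment) develops. Compatibility: P · Σ Lᵢ/(AᵢEᵢ) = δ_free.
Σ Lᵢ/(AᵢEᵢ) = 825/(450×115×10³) + 775/(1450×117×10³) = 2.051×10⁻⁵ mm/N.
P = 2.726 / 2.051×10⁻⁵ = 132900 N = 132.9 kN, tensile.
σ_{titanium alloy} = P / A = 132900 / 1450 = 91.65 MPa.

σ ≈ 91.6 MPa (tensile)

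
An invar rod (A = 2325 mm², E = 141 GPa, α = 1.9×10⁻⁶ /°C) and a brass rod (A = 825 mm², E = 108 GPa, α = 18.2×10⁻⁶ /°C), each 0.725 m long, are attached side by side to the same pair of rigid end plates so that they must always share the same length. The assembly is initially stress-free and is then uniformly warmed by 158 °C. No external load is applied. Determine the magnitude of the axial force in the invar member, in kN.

The brass has the larger α, so on heating it would change length more than the invar if both were free. The rigid plates force a common final length, so the brass is put into compression and the invar into tension, with equal and opposite forces P (no external load).
Setting the final lengths equal and cancelling L: (α₁ − α₂)ΔT = P/(A₁E₁) + P/(A₂E₂).
|α₁ − α₂|·ΔT = 16.3×10⁻⁶ × 158 = 0.002575.
1/(A₁E₁) + 1/(A₂E₂) = 1/(2325×141×10³) + 1/(825×108×10³) = 1.427×10⁻⁸ N⁻¹.
So P = 0.002575 / 1.427×10⁻⁸ = 180.4 kN.

P ≈ 180 kN (tensile in the invar)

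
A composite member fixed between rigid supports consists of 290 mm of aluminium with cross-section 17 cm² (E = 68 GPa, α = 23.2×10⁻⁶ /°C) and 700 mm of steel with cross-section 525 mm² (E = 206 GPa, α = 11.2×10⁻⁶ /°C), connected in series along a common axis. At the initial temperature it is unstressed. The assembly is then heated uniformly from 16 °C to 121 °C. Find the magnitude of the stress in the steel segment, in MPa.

σ ≈ 324 MPa (compressive)

If the supports were absent, the total length change would be Σ αᵢΔT Lᵢ = 23.2×10⁻⁶×105×290 + 11.2×10⁻⁶×105×700 = 1.53 mm.
Since the ends are fixed, an axial force P builds up, equal in every segment, with P · Σ Lᵢ/(AᵢEᵢ) = δ_free.
The series flexibility is Σ Lᵢ/(AᵢEᵢ) = 290/(1700×68×10³) + 700/(525×206×10³) = 8.981×10⁻⁶ mm/N.
So P = 1.53 / 8.981×10⁻⁶ = 170.3 kN, compressive.
σ_{steel} = P / A = 170300 / 525 = 324.4 MPa.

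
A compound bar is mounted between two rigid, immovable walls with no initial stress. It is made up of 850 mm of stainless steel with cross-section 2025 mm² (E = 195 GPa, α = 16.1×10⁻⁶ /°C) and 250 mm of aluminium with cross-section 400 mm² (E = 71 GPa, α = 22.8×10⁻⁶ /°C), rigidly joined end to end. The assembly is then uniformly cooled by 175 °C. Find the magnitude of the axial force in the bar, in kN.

P ≈ 310 kN (tensile)

With the walls removed the bar would change length by δ_free = Σ αᵢΔT Lᵢ = 16.1×10⁻⁶×175×850 + 22.8×10⁻⁶×175×250 = 3.392 mm.
Since the ends are fixed, an axial force P builds up, equal in every segment, with P · Σ Lᵢ/(AᵢEᵢ) = δ_free.
The series flexibility is Σ Lᵢ/(AᵢEᵢ) = 850/(2025×195×10³) + 250/(400×71×10³) = 1.096×10⁻⁵ mm/N.
P = 3.392 / 1.096×10⁻⁵ = 309700 N = 309.7 kN, tensile.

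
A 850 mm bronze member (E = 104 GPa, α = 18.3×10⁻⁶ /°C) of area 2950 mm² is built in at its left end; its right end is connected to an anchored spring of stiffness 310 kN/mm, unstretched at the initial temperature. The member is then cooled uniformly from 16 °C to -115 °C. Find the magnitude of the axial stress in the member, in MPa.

σ ≈ 115 MPa (tensile)

If the spring were absent the member would shorten by αΔT L = 18.3×10⁻⁶ × 131 × 850 = 2.038 mm.
With a force P in the spring, the elastic change of the member is PL/(AE) and that of the spring is P/k; compatibility requires their sum to equal δ_free.
So P = δ_free / [L/(AE) + 1/k] = 2.038 / [ 850/(2950×104×10³) + 1/(310×10³) ].
P = 2.038 / 5.996×10⁻⁶ = 339800 N.
σ = P/A = 339800/2950 = 115.2 MPa.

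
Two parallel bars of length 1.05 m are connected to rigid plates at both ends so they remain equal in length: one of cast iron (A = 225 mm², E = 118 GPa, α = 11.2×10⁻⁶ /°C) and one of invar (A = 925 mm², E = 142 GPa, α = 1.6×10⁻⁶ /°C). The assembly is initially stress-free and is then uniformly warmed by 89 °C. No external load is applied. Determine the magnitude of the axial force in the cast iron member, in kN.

Equilibrium of a rigid end plate with no external load gives equal and opposite internal forces ±P in the two members. Since α_{cast iron} > α_{invar}, heating drives the cast iron into compression and the invar into tension.
Equating the net (thermal + elastic) strains gives |α₁ − α₂|·ΔT = P·[1/(A₁E₁) + 1/(A₂E₂)].
|α₁ − α₂|·ΔT = 9.6×10⁻⁶ × 89 = 0.0008544.
1/(A₁E₁) + 1/(A₂E₂) = 1/(225×118×10³) + 1/(925×142×10³) = 4.528×10⁻⁸ N⁻¹.
P = 0.0008544 / 4.528×10⁻⁸ = 18870 N = 18.87 kN.

P ≈ 18.9 kN (compressive in the cast iron)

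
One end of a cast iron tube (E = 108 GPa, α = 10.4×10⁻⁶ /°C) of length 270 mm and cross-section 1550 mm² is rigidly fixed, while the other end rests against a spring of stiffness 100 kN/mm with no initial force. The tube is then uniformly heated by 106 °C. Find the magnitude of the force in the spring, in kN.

Free thermal expansion: δ_free = αΔT L = 10.4×10⁻⁶ × 106 × 270 = 0.2976 mm.
With a force P in the spring, the elastic change of the tube is PL/(AE) and that of the spring is P/k; compatibility requires their sum to equal δ_free.
So P = δ_free / [L/(AE) + 1/k] = 0.2976 / [ 270/(1550×108×10³) + 1/(100×10³) ].
P = 0.2976 / 1.161×10⁻⁵ = 25630 N.

P ≈ 25.6 kN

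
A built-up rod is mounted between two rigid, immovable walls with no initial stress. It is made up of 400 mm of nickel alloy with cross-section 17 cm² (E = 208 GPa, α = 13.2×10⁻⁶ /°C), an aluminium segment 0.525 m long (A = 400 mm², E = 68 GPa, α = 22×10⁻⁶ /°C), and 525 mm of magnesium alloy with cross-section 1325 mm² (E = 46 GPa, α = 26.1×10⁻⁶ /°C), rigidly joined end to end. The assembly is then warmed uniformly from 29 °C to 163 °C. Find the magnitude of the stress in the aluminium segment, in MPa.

σ ≈ 352 MPa (compressive)

If the supports were absent, the total length change would be Σ αᵢΔT Lᵢ = 13.2×10⁻⁶×134×400 + 22×10⁻⁶×134×525 + 26.1×10⁻⁶×134×525 = 4.091 mm.
The rigid supports impose zero overall length change; the single axial force P common to all segments must satisfy P Σ Lᵢ/(AᵢEᵢ) = δ_free.
The series flexibility is Σ Lᵢ/(AᵢEᵢ) = 400/(1700×208×10³) + 525/(400×68×10³) + 525/(1325×46×10³) = 2.905×10⁻⁵ mm/N.
Hence P = δ_free / Σ(L/AE) = 4.091/2.905×10⁻⁵ = 140.9 kN (compressive).
σ_{aluminium} = P / A = 140900 / 400 = 352.1 MPa.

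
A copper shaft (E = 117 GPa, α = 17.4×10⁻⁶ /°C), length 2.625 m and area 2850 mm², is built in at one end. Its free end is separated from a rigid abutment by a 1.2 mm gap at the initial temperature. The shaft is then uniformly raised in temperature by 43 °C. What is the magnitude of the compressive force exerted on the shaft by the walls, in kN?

Free thermal elongation = αΔT L = 17.4×10⁻⁶ × 43 × 2625 = 1.964 mm.
This exceeds the 1.2 mm gap, so the wall pushes back. The portion of expansion that must be recovered elastically is δ_free − gap = 1.964 − 1.2 = 0.764 mm.
Compatibility: PL/(AE) = 0.764 mm, so σ = P/A = E × (0.764/2625) = 34.05 MPa.
P = σA = 34.05 × 2850 = 97.05 kN.

P ≈ 97.1 kN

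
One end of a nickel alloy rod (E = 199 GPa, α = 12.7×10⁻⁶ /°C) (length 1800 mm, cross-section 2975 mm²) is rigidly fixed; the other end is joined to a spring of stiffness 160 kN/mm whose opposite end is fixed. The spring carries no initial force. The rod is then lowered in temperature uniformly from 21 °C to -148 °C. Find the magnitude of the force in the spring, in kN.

Free thermal contraction: δ_free = αΔT L = 12.7×10⁻⁶ × 169 × 1800 = 3.863 mm.
Let P be the tensile force in the spring. The rod extends elastically by PL/(AE) and the spring stretches by P/k; together these equal δ_free.
P [ L/(AE) + 1/k ] = δ_free → P [ 1800/(2975×199×10³) + 1/(160×10³) ] = 3.863.
P = 3.863 / 9.29×10⁻⁶ = 415800 N.

P ≈ 416 kN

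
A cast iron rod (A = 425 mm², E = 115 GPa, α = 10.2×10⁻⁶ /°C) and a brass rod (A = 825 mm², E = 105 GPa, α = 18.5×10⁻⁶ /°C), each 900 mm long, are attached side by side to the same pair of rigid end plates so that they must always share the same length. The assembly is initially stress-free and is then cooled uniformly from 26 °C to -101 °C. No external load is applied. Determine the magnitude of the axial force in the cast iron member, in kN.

P ≈ 32.9 kN (compressive in the cast iron)

Both members must finish at the same length. With the larger α, the brass tends to over-contract; the plates restrain it, putting the brass in tension and the cast iron in compression. With no external load the two internal forces are equal and opposite, magnitude P.
Compatibility of the two members (thermal + elastic change equal): (α₁ − α₂)ΔT = P·[1/(A₁E₁) + 1/(A₂E₂)].
|α₁ − α₂|·ΔT = 8.3×10⁻⁶ × 127 = 0.001054.
1/(A₁E₁) + 1/(A₂E₂) = 1/(425×115×10³) + 1/(825×105×10³) = 3.2×10⁻⁸ N⁻¹.
So P = 0.001054 / 3.2×10⁻⁸ = 32.94 kN.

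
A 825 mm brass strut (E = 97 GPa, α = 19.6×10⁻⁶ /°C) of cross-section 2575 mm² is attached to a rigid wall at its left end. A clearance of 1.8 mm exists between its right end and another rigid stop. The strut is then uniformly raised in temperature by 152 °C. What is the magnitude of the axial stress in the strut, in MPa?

σ ≈ 77.3 MPa (compressive)

Free thermal elongation = αΔT L = 19.6×10⁻⁶ × 152 × 825 = 2.458 mm.
The gap closes (δ_free > 1.8 mm) and the wall then resists a further 2.458 − 1.8 = 0.6578 mm of expansion.
So σ = E(δ_free − g)/L = 97×10³ × 0.6578/825 = 77.35 MPa.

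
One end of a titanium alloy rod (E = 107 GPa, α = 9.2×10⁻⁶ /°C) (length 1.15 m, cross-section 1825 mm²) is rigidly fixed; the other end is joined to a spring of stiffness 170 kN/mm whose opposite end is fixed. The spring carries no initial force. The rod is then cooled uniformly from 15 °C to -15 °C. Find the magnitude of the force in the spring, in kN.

If the spring were absent the rod would shorten by αΔT L = 9.2×10⁻⁶ × 30 × 1150 = 0.3174 mm.
With a force P in the spring, the elastic change of the rod is PL/(AE) and that of the spring is P/k; compatibility requires their sum to equal δ_free.
P [ L/(AE) + 1/k ] = δ_free → P [ 1150/(1825×107×10³) + 1/(170×10³) ] = 0.3174.
P = 0.3174 / 1.177×10⁻⁵ = 26960 N.

P ≈ 27 kN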